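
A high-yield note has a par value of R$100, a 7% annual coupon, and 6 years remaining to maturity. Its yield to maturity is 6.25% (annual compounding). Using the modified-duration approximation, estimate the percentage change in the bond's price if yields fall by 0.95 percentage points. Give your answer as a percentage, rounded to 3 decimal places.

Periodic yield y = 0.0625. Modified duration first:
  t   CF        PV=CF/(1+0.0625)^t    t·PV
  1         7.00         6.5882         6.5882
  2         7.00         6.2007        12.4014
  3         7.00         5.8359        17.5078
  4         7.00         5.4927        21.9706
  5         7.00         5.1696        25.8478
  6       107.00        74.3721       446.2327
  Σ                    103.6592       530.5486
P = 103.6592; D_Mac = 5.11820 yrs; D_mod = 5.11820/(1+0.0625) = 4.81713 yrs.
ΔP/P ≈ -D_mod · Δy = -4.81713 × (-0.0095) = +0.045763 = +4.5763%.

+4.576%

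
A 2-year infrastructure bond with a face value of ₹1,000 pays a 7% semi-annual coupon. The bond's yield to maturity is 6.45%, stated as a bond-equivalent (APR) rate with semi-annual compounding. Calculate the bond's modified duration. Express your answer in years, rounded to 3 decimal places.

Periodic yield y = 0.03225. First find Macaulay duration:
  t   CF        PV=CF/(1+0.03225)^t    t·PV
  1        35.00        33.9065        33.9065
  2        35.00        32.8472        65.6944
  3        35.00        31.8210        95.4629
  4     1,035.00       911.5926     3,646.3703
  Σ                  1,010.1673     3,841.4341
P = 1,010.1673; Macaulay duration = 3,841.4341 / 1,010.1673 = 3.80277 half-year periods = 1.90139 years.
Modified duration = D_Mac / (1 + y) = 1.90139 / 1.03225 = 1.84198 years.

1.842 years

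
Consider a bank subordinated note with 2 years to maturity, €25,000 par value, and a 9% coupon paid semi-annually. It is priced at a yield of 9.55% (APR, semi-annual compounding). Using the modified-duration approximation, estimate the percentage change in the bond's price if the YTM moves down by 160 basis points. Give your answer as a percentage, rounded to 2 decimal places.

Periodic yield y = 0.04775. Modified duration first:
  t   CF        PV=CF/(1+0.04775)^t    t·PV
  1     1,125.00     1,073.7294     1,073.7294
  2     1,125.00     1,024.7954     2,049.5909
  3     1,125.00       978.0916     2,934.2747
  4    26,125.00    21,678.3199    86,713.2797
  Σ                 24,754.9363    92,770.8747
P = 24,754.9363; D_Mac = 3.74757 half-year periods = 1.87379 yrs; D_mod = 1.87379/(1+0.04775) = 1.78839 yrs.
ΔP/P ≈ -D_mod · Δy = -1.78839 × (-0.016) = +0.028614 = +2.8614%.

+2.86%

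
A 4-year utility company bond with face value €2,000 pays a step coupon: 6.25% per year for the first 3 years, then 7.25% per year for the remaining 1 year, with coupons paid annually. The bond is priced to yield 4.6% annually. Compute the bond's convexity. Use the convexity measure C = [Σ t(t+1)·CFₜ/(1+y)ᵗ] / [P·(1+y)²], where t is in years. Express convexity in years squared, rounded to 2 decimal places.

With y = 0.046:
  t   CF        PV=CF/(1+0.046)^t    t·PV        t(t+1)·PV
  1       125.00       119.5029       119.5029         239.0057
  2       125.00       114.2475       228.4950         685.4849
  3       125.00       109.2232       327.6696       1,310.6786
  4     2,145.00     1,791.8455     7,167.3820      35,836.9098
  Σ                  2,134.8191     7,843.0495      38,072.0791
P = 2,134.8191.
Convexity = Σ t(t+1)·PV / [P·(1+y)²] = 38,072.0791 / (2,134.8191 × 1.094116) = 16.29980.

16.30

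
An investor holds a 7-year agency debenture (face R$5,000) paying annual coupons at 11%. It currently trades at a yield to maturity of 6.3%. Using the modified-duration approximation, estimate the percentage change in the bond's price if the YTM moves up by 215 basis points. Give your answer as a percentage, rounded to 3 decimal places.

-10.994%

Periodic yield y = 0.063. Modified duration first:
  t   CF        PV=CF/(1+0.063)^t    t·PV
  1       550.00       517.4036       517.4036
  2       550.00       486.7390       973.4780
  3       550.00       457.8918     1,373.6755
  4       550.00       430.7543     1,723.0172
  5       550.00       405.2251     2,026.1256
  6       550.00       381.2090     2,287.2538
  7     5,550.00     3,618.7629    25,331.3404
  Σ                  6,297.9857    34,232.2942
P = 6,297.9857; D_Mac = 5.43544 yrs; D_mod = 5.43544/(1+0.063) = 5.11330 yrs.
ΔP/P ≈ -D_mod · Δy = -5.11330 × (+0.0215) = -0.109936 = -10.9936%.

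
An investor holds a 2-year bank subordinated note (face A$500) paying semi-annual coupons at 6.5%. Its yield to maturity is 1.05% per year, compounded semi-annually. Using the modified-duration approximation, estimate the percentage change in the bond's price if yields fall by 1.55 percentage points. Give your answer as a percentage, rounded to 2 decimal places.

+2.95%

Periodic yield y = 0.00525. Modified duration first:
  t   CF        PV=CF/(1+0.00525)^t    t·PV
  1        16.25        16.1651        16.1651
  2        16.25        16.0807        32.1614
  3        16.25        15.9967        47.9902
  4       516.25       505.5496     2,022.1982
  Σ                    553.7921     2,118.5150
P = 553.7921; D_Mac = 3.82547 half-year periods = 1.91273 yrs; D_mod = 1.91273/(1+0.00525) = 1.90275 yrs.
ΔP/P ≈ -D_mod · Δy = -1.90275 × (-0.0155) = +0.029493 = +2.9493%.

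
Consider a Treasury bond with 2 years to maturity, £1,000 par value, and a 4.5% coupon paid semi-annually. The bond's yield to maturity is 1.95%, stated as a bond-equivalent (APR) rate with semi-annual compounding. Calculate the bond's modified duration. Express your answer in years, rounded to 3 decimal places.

1.918 years

Periodic yield y = 0.00975. First find Macaulay duration:
  t   CF        PV=CF/(1+0.00975)^t    t·PV
  1        22.50        22.2827        22.2827
  2        22.50        22.0676        44.1352
  3        22.50        21.8545        65.5635
  4     1,022.50       983.5759     3,934.3035
  Σ                  1,049.7807     4,066.2849
P = 1,049.7807; Macaulay duration = 4,066.2849 / 1,049.7807 = 3.87346 half-year periods = 1.93673 years.
Modified duration = D_Mac / (1 + y) = 1.93673 / 1.00975 = 1.91803 years.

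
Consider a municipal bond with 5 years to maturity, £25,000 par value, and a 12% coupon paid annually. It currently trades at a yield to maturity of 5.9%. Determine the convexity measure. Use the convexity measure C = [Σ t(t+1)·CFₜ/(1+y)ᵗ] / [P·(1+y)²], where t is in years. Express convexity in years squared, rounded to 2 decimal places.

20.71

With y = 0.059:
  t   CF        PV=CF/(1+0.059)^t    t·PV        t(t+1)·PV
  1     3,000.00     2,832.8612     2,832.8612       5,665.7224
  2     3,000.00     2,675.0342     5,350.0683      16,050.2050
  3     3,000.00     2,526.0002     7,578.0005      30,312.0020
  4     3,000.00     2,385.2693     9,541.0771      47,705.3855
  5    28,000.00    21,022.2033   105,111.0163     630,666.0977
  Σ                 31,441.3681   130,413.0234     730,399.4126
P = 31,441.3681.
Convexity = Σ t(t+1)·PV / [P·(1+y)²] = 730,399.4126 / (31,441.3681 × 1.121481) = 20.71415.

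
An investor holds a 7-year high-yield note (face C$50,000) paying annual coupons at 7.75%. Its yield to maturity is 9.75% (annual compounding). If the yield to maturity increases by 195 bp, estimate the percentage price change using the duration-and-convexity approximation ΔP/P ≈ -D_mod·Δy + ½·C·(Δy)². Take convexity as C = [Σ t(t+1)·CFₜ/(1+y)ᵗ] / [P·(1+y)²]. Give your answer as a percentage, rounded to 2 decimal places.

With y = 0.0975:
  t   CF        PV=CF/(1+0.0975)^t    t·PV        t(t+1)·PV
  1     3,875.00     3,530.7517     3,530.7517       7,061.5034
  2     3,875.00     3,217.0858     6,434.1717      19,302.5150
  3     3,875.00     2,931.2855     8,793.8565      35,175.4260
  4     3,875.00     2,670.8752    10,683.5007      53,417.5035
  5     3,875.00     2,433.5992    12,167.9962      73,007.9774
  6     3,875.00     2,217.4025    13,304.4150      93,130.9051
  7    53,875.00    28,090.2485   196,631.7393   1,573,053.9144
  Σ                 45,091.2484   251,546.4311   1,854,149.7449
P = 45,091.2484; D_Mac = 5.57861 yrs; D_mod = 5.08301 yrs; C = 34.13843.
Duration effect: -5.08301 × (+0.0195) = -0.099119
Convexity effect: 0.5 × 34.13843 × (0.0195)² = +0.0064906
ΔP/P ≈ -0.099119 + 0.0064906 = -0.092628 = -9.2628%.

-9.26%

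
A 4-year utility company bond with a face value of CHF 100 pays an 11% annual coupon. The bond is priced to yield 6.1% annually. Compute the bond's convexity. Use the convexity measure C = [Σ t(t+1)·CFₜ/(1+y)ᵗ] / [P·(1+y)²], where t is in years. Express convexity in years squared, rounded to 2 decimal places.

14.75

With y = 0.061:
  t   CF        PV=CF/(1+0.061)^t    t·PV        t(t+1)·PV
  1        11.00        10.3676        10.3676          20.7352
  2        11.00         9.7715        19.5430          58.6291
  3        11.00         9.2097        27.6292         110.5167
  4       111.00        87.5914       350.3656       1,751.8279
  Σ                    116.9402       407.9054       1,941.7088
P = 116.9402.
Convexity = Σ t(t+1)·PV / [P·(1+y)²] = 1,941.7088 / (116.9402 × 1.125721) = 14.74991.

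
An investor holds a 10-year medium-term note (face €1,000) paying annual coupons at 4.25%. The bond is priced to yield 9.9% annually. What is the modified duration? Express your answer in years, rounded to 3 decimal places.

Periodic yield y = 0.099. First find Macaulay duration:
  t   CF        PV=CF/(1+0.099)^t    t·PV
  1        42.50        38.6715        38.6715
  2        42.50        35.1879        70.3758
  3        42.50        32.0181        96.0544
  4        42.50        29.1339       116.5355
  5        42.50        26.5094       132.5472
  6        42.50        24.1214       144.7285
  7        42.50        21.9485       153.6396
  8        42.50        19.9713       159.7708
  9        42.50        18.1723       163.5506
  10    1,042.50       405.6011     4,056.0111
  Σ                    651.3355     5,131.8850
P = 651.3355; Macaulay duration = 5,131.8850 / 651.3355 = 7.87902 years.
Modified duration = D_Mac / (1 + y) = 7.87902 / 1.099 = 7.16926 years.

7.169 years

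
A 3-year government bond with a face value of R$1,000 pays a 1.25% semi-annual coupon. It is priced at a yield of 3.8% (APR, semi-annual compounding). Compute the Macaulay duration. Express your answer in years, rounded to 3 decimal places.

2.952 years

Periodic yield y = 0.019. Discount each cash flow and weight by its period:
  t   CF        PV=CF/(1+0.019)^t    t·PV
  1         6.25         6.1335         6.1335
  2         6.25         6.0191        12.0382
  3         6.25         5.9069        17.7206
  4         6.25         5.7967        23.1869
  5         6.25         5.6886        28.4432
  6     1,006.25       898.7953     5,392.7718
  Σ                    928.3401     5,480.2942
Price P = Σ PV = 928.3401.
Macaulay duration = Σ(t·PV) / P = 5,480.2942 / 928.3401 = 5.90333 half-year periods.
In years: 5.90333 / 2 = 2.95166 years.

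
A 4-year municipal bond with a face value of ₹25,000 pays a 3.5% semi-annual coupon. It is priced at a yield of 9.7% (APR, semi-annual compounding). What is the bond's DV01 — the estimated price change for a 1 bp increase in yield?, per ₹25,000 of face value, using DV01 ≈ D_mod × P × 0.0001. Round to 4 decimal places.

₹7.1064

Periodic yield y = 0.0485.
  t   CF        PV=CF/(1+0.0485)^t    t·PV
  1       437.50       417.2628       417.2628
  2       437.50       397.9616       795.9232
  3       437.50       379.5533     1,138.6599
  4       437.50       361.9965     1,447.9858
  5       437.50       345.2517     1,726.2587
  6       437.50       329.2816     1,975.6895
  7       437.50       314.0502     2,198.3511
  8    25,437.50    17,415.1391   139,321.1130
  Σ                 19,960.4967   149,021.2440
P = 19,960.4967; D_Mac = 7.46581 half-year periods = 3.73290 yrs; D_mod = 3.56023 yrs.
DV01 ≈ 3.56023 × 19,960.4967 × 0.0001 = 7.106402.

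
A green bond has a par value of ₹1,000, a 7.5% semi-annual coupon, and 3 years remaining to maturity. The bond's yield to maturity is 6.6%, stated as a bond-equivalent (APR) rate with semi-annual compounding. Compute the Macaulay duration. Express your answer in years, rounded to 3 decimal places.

Periodic yield y = 0.033. Discount each cash flow and weight by its period:
  t   CF        PV=CF/(1+0.033)^t    t·PV
  1        37.50        36.3020        36.3020
  2        37.50        35.1423        70.2847
  3        37.50        34.0197       102.0591
  4        37.50        32.9329       131.7316
  5        37.50        31.8808       159.4042
  6     1,037.50       853.8590     5,123.1542
  Σ                  1,024.1368     5,622.9357
Price P = Σ PV = 1,024.1368.
Macaulay duration = Σ(t·PV) / P = 5,622.9357 / 1,024.1368 = 5.49041 half-year periods.
In years: 5.49041 / 2 = 2.74521 years.

2.745 years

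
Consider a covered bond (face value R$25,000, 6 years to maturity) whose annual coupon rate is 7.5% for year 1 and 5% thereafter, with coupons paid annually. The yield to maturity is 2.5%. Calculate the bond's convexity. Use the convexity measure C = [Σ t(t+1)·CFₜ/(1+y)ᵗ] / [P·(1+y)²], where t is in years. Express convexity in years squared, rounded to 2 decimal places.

33.78

With y = 0.025:
  t   CF        PV=CF/(1+0.025)^t    t·PV        t(t+1)·PV
  1     1,875.00     1,829.2683     1,829.2683       3,658.5366
  2     1,250.00     1,189.7680     2,379.5360       7,138.6080
  3     1,250.00     1,160.7493     3,482.2478      13,928.9912
  4     1,250.00     1,132.4383     4,529.7532      22,648.7661
  5     1,250.00     1,104.8179     5,524.0893      33,144.5358
  6    26,250.00    22,635.2927   135,811.7564     950,682.2947
  Σ                 29,052.3344   153,556.6510   1,031,201.7323
P = 29,052.3344.
Convexity = Σ t(t+1)·PV / [P·(1+y)²] = 1,031,201.7323 / (29,052.3344 × 1.050625) = 33.78430.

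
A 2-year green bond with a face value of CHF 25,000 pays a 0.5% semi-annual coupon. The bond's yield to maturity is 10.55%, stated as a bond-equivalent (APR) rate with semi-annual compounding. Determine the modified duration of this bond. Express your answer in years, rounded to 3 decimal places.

1.892 years

Periodic yield y = 0.05275. First find Macaulay duration:
  t   CF        PV=CF/(1+0.05275)^t    t·PV
  1        62.50        59.3683        59.3683
  2        62.50        56.3936       112.7871
  3        62.50        53.5679       160.7036
  4    25,062.50    20,404.3794    81,617.5175
  Σ                 20,573.7091    81,950.3765
P = 20,573.7091; Macaulay duration = 81,950.3765 / 20,573.7091 = 3.98326 half-year periods = 1.99163 years.
Modified duration = D_Mac / (1 + y) = 1.99163 / 1.05275 = 1.89183 years.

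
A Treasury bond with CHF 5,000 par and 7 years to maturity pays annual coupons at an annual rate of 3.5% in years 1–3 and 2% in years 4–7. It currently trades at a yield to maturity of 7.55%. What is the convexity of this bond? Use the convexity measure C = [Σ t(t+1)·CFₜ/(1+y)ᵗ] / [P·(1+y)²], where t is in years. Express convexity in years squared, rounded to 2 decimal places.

With y = 0.0755:
  t   CF        PV=CF/(1+0.0755)^t    t·PV        t(t+1)·PV
  1       175.00       162.7150       162.7150         325.4300
  2       175.00       151.2924       302.5849         907.7546
  3       175.00       140.6717       422.0152       1,688.0607
  4       100.00        74.7409       298.9636       1,494.8181
  5       100.00        69.4941       347.4705       2,084.8230
  6       100.00        64.6156       387.6937       2,713.8560
  7     5,100.00     3,064.0601    21,448.4204     171,587.3630
  Σ                  3,727.5899    23,369.8633     180,802.1054
P = 3,727.5899.
Convexity = Σ t(t+1)·PV / [P·(1+y)²] = 180,802.1054 / (3,727.5899 × 1.156700) = 41.93286.

41.93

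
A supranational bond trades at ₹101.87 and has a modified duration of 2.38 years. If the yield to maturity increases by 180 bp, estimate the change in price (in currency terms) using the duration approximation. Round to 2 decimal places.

-₹4.36

Duration approximation: ΔP/P ≈ -D_mod · Δy = -2.38 × (+0.018) = -0.042840.
ΔP ≈ 101.87 × (-0.042840) = -4.3641108.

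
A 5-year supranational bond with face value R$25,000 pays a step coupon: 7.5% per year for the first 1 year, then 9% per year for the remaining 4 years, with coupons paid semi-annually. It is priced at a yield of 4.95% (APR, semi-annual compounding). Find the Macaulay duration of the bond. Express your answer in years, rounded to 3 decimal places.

4.256 years

Periodic yield y = 0.02475. Discount each cash flow and weight by its period:
  t   CF        PV=CF/(1+0.02475)^t    t·PV
  1       937.50       914.8573       914.8573
  2       937.50       892.7614     1,785.5229
  3     1,125.00     1,045.4391     3,136.3173
  4     1,125.00     1,020.1894     4,080.7577
  5     1,125.00       995.5496     4,977.7478
  6     1,125.00       971.5048     5,829.0289
  7     1,125.00       948.0408     6,636.2857
  8     1,125.00       925.1435     7,401.1481
  9     1,125.00       902.7992     8,125.1931
  10   26,125.00    20,458.6527   204,586.5267
  Σ                 29,074.9378   247,473.3854
Price P = Σ PV = 29,074.9378.
Macaulay duration = Σ(t·PV) / P = 247,473.3854 / 29,074.9378 = 8.51157 half-year periods.
In years: 8.51157 / 2 = 4.25579 years.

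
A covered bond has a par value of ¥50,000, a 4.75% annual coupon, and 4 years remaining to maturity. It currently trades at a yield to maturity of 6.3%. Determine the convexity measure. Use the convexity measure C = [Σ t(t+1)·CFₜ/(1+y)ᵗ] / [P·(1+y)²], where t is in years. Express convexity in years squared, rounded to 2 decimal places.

With y = 0.063:
  t   CF        PV=CF/(1+0.063)^t    t·PV        t(t+1)·PV
  1     2,375.00     2,234.2427     2,234.2427       4,468.4854
  2     2,375.00     2,101.8276     4,203.6551      12,610.9654
  3     2,375.00     1,977.2602     5,931.7805      23,727.1222
  4    52,375.00    41,019.5581   164,078.2326     820,391.1628
  Σ                 47,332.8886   176,447.9110     861,197.7359
P = 47,332.8886.
Convexity = Σ t(t+1)·PV / [P·(1+y)²] = 861,197.7359 / (47,332.8886 × 1.129969) = 16.10176.

16.10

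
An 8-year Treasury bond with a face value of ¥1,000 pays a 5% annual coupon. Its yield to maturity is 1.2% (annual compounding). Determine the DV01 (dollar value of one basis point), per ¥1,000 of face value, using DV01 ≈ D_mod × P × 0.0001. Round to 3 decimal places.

¥0.885

Periodic yield y = 0.012.
  t   CF        PV=CF/(1+0.012)^t    t·PV
  1        50.00        49.4071        49.4071
  2        50.00        48.8213        97.6425
  3        50.00        48.2424       144.7271
  4        50.00        47.6703       190.6812
  5        50.00        47.1050       235.5252
  6        50.00        46.5465       279.2789
  7        50.00        45.9946       321.9619
  8     1,050.00       954.4325     7,635.4596
  Σ                  1,288.2196     8,954.6836
P = 1,288.2196; D_Mac = 6.95121 yrs; D_mod = 6.86878 yrs.
DV01 ≈ 6.86878 × 1,288.2196 × 0.0001 = 0.884850.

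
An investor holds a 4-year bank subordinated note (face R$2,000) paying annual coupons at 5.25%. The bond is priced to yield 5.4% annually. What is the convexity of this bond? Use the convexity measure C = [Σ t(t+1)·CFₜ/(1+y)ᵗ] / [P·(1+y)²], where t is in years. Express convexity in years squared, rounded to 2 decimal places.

16.27

With y = 0.054:
  t   CF        PV=CF/(1+0.054)^t    t·PV        t(t+1)·PV
  1       105.00        99.6205        99.6205         199.2410
  2       105.00        94.5166       189.0332         567.0996
  3       105.00        89.6742       269.0226       1,076.0903
  4     2,105.00     1,705.6490     6,822.5959      34,112.9794
  Σ                  1,989.4603     7,380.2721      35,955.4103
P = 1,989.4603.
Convexity = Σ t(t+1)·PV / [P·(1+y)²] = 35,955.4103 / (1,989.4603 × 1.110916) = 16.26851.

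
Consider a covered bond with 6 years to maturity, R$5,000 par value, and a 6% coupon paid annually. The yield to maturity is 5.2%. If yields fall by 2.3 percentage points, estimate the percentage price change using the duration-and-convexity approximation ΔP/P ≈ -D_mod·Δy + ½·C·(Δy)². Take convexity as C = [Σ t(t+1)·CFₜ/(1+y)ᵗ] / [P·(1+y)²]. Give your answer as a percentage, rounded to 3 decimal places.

+12.268%

With y = 0.052:
  t   CF        PV=CF/(1+0.052)^t    t·PV        t(t+1)·PV
  1       300.00       285.1711       285.1711         570.3422
  2       300.00       271.0752       542.1504       1,626.4512
  3       300.00       257.6760       773.0281       3,092.1125
  4       300.00       244.9392       979.7568       4,898.7840
  5       300.00       232.8319     1,164.1597       6,984.9582
  6     5,300.00     3,910.0421    23,460.2524     164,221.7671
  Σ                  5,201.7355    27,204.5185     181,394.4151
P = 5,201.7355; D_Mac = 5.22989 yrs; D_mod = 4.97138 yrs; C = 31.50969.
Duration effect: -4.97138 × (-0.023) = +0.114342
Convexity effect: 0.5 × 31.50969 × (-0.023)² = +0.0083343
ΔP/P ≈ +0.114342 + 0.0083343 = +0.122676 = +12.2676%.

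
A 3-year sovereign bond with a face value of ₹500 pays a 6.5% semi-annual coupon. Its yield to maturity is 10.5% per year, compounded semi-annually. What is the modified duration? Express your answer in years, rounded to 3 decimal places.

Periodic yield y = 0.0525. First find Macaulay duration:
  t   CF        PV=CF/(1+0.0525)^t    t·PV
  1        16.25        15.4394        15.4394
  2        16.25        14.6693        29.3386
  3        16.25        13.9376        41.8127
  4        16.25        13.2423        52.9694
  5        16.25        12.5818        62.9090
  6       516.25       379.7759     2,278.6556
  Σ                    449.6464     2,481.1247
P = 449.6464; Macaulay duration = 2,481.1247 / 449.6464 = 5.51795 half-year periods = 2.75897 years.
Modified duration = D_Mac / (1 + y) = 2.75897 / 1.0525 = 2.62135 years.

2.621 years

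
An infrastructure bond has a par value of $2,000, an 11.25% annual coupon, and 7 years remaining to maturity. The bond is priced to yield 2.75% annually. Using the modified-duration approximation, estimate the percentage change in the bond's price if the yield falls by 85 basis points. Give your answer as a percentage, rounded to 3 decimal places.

Periodic yield y = 0.0275. Modified duration first:
  t   CF        PV=CF/(1+0.0275)^t    t·PV
  1       225.00       218.9781       218.9781
  2       225.00       213.1174       426.2347
  3       225.00       207.4135       622.2405
  4       225.00       201.8623       807.4492
  5       225.00       196.4596       982.2982
  6       225.00       191.2016     1,147.2096
  7     2,225.00     1,840.1668    12,881.1679
  Σ                  3,069.1994    17,085.5783
P = 3,069.1994; D_Mac = 5.56679 yrs; D_mod = 5.56679/(1+0.0275) = 5.41780 yrs.
ΔP/P ≈ -D_mod · Δy = -5.41780 × (-0.0085) = +0.046051 = +4.6051%.

+4.605%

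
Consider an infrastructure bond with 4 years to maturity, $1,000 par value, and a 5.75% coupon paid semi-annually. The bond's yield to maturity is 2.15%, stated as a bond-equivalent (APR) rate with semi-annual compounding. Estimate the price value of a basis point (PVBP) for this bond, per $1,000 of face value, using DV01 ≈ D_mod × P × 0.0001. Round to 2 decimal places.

$0.41

Periodic yield y = 0.01075.
  t   CF        PV=CF/(1+0.01075)^t    t·PV
  1        28.75        28.4442        28.4442
  2        28.75        28.1417        56.2834
  3        28.75        27.8424        83.5272
  4        28.75        27.5463       110.1851
  5        28.75        27.2533       136.2665
  6        28.75        26.9634       161.7807
  7        28.75        26.6767       186.7367
  8     1,028.75       944.4084     7,555.2673
  Σ                  1,137.2764     8,318.4911
P = 1,137.2764; D_Mac = 7.31440 half-year periods = 3.65720 yrs; D_mod = 3.61830 yrs.
DV01 ≈ 3.61830 × 1,137.2764 × 0.0001 = 0.411501.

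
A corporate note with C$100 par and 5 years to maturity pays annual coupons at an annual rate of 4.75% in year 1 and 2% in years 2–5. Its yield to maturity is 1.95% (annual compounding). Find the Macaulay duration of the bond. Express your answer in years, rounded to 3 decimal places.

4.708 years

Periodic yield y = 0.0195. Discount each cash flow and weight by its year:
  t   CF        PV=CF/(1+0.0195)^t    t·PV
  1         4.75         4.6591         4.6591
  2         2.00         1.9242         3.8484
  3         2.00         1.8874         5.6623
  4         2.00         1.8513         7.4053
  5       102.00        92.6113       463.0565
  Σ                    102.9334       484.6317
Price P = Σ PV = 102.9334.
Macaulay duration = Σ(t·PV) / P = 484.6317 / 102.9334 = 4.70821 years.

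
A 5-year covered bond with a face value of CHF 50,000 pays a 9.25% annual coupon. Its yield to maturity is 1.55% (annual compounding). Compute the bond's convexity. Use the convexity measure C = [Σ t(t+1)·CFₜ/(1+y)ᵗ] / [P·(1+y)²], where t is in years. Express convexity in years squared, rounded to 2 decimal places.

24.01

With y = 0.0155:
  t   CF        PV=CF/(1+0.0155)^t    t·PV        t(t+1)·PV
  1     4,625.00     4,554.4067     4,554.4067       9,108.8134
  2     4,625.00     4,484.8909     8,969.7818      26,909.3453
  3     4,625.00     4,416.4361    13,249.3084      52,997.2335
  4     4,625.00     4,349.0262    17,396.1049      86,980.5244
  5    54,625.00    50,581.5125   252,907.5623   1,517,445.3739
  Σ                 68,386.2724   297,077.1641   1,693,441.2906
P = 68,386.2724.
Convexity = Σ t(t+1)·PV / [P·(1+y)²] = 1,693,441.2906 / (68,386.2724 × 1.031240) = 24.01272.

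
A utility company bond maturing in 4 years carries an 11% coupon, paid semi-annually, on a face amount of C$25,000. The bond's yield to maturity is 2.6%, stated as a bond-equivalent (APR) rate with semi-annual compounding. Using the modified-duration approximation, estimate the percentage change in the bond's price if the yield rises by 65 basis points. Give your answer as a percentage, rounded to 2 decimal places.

Periodic yield y = 0.013. Modified duration first:
  t   CF        PV=CF/(1+0.013)^t    t·PV
  1     1,375.00     1,357.3544     1,357.3544
  2     1,375.00     1,339.9352     2,679.8705
  3     1,375.00     1,322.7396     3,968.2189
  4     1,375.00     1,305.7647     5,223.0587
  5     1,375.00     1,289.0076     6,445.0379
  6     1,375.00     1,272.4655     7,634.7932
  7     1,375.00     1,256.1358     8,792.9503
  8    26,375.00    23,785.7530   190,286.0243
  Σ                 32,929.1558   226,387.3082
P = 32,929.1558; D_Mac = 6.87498 half-year periods = 3.43749 yrs; D_mod = 3.43749/(1+0.013) = 3.39338 yrs.
ΔP/P ≈ -D_mod · Δy = -3.39338 × (+0.0065) = -0.022057 = -2.2057%.

-2.21%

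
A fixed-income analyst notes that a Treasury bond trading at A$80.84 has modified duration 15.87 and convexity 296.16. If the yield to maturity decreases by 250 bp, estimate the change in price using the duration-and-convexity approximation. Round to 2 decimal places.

Duration effect: -D_mod·Δy = -15.87 × (-0.025) = +0.396750
Convexity effect: ½·C·(Δy)² = 0.5 × 296.16 × (-0.025)² = +0.0925500
ΔP/P ≈ +0.396750 + 0.0925500 = +0.489300
ΔP ≈ 80.84 × (+0.489300) = +39.555012.

+A$39.56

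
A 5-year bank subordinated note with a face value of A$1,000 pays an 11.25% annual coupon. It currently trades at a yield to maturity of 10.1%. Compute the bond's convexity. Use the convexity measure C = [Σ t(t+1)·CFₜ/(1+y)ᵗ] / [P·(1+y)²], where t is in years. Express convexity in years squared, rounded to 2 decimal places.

With y = 0.101:
  t   CF        PV=CF/(1+0.101)^t    t·PV        t(t+1)·PV
  1       112.50       102.1798       102.1798         204.3597
  2       112.50        92.8064       185.6128         556.8383
  3       112.50        84.2928       252.8784       1,011.5138
  4       112.50        76.5602       306.2409       1,531.2047
  5     1,112.50       687.6436     3,438.2182      20,629.3089
  Σ                  1,043.4829     4,285.1302      23,933.2254
P = 1,043.4829.
Convexity = Σ t(t+1)·PV / [P·(1+y)²] = 23,933.2254 / (1,043.4829 × 1.212201) = 18.92088.

18.92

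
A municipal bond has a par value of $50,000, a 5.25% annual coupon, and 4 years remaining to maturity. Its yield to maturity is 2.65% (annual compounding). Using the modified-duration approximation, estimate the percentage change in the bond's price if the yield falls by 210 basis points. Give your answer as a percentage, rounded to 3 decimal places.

+7.621%

Periodic yield y = 0.0265. Modified duration first:
  t   CF        PV=CF/(1+0.0265)^t    t·PV
  1     2,625.00     2,557.2333     2,557.2333
  2     2,625.00     2,491.2161     4,982.4322
  3     2,625.00     2,426.9032     7,280.7095
  4    52,625.00    47,397.5937   189,590.3749
  Σ                 54,872.9463   204,410.7499
P = 54,872.9463; D_Mac = 3.72516 yrs; D_mod = 3.72516/(1+0.0265) = 3.62900 yrs.
ΔP/P ≈ -D_mod · Δy = -3.62900 × (-0.021) = +0.076209 = +7.6209%.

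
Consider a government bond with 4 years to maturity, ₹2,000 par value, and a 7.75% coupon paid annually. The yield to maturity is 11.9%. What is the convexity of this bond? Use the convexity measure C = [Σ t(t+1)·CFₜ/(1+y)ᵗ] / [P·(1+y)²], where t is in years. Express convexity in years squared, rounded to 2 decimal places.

With y = 0.119:
  t   CF        PV=CF/(1+0.119)^t    t·PV        t(t+1)·PV
  1       155.00       138.5165       138.5165         277.0331
  2       155.00       123.7860       247.5720         742.7160
  3       155.00       110.6220       331.8659       1,327.4638
  4     2,155.00     1,374.4436     5,497.7745      27,488.8723
  Σ                  1,747.3681     6,215.7289      29,836.0852
P = 1,747.3681.
Convexity = Σ t(t+1)·PV / [P·(1+y)²] = 29,836.0852 / (1,747.3681 × 1.252161) = 13.63632.

13.64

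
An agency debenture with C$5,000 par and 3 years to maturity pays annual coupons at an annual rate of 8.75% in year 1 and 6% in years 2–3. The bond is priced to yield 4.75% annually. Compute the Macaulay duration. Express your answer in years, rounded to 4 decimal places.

2.7909 years

Periodic yield y = 0.0475. Discount each cash flow and weight by its year:
  t   CF        PV=CF/(1+0.0475)^t    t·PV
  1       437.50       417.6611       417.6611
  2       300.00       273.4092       546.8185
  3     5,300.00     4,611.1980    13,833.5941
  Σ                  5,302.2684    14,798.0737
Price P = Σ PV = 5,302.2684.
Macaulay duration = Σ(t·PV) / P = 14,798.0737 / 5,302.2684 = 2.79089 years.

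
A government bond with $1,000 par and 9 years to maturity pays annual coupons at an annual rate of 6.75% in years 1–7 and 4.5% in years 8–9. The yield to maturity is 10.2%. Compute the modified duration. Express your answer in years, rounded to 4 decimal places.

6.1058 years

Periodic yield y = 0.102. First find Macaulay duration:
  t   CF        PV=CF/(1+0.102)^t    t·PV
  1        67.50        61.2523        61.2523
  2        67.50        55.5828       111.1656
  3        67.50        50.4381       151.3144
  4        67.50        45.7696       183.0785
  5        67.50        41.5332       207.6662
  6        67.50        37.6890       226.1338
  7        67.50        34.2005       239.4036
  8        45.00        20.6900       165.5197
  9     1,045.00       435.9954     3,923.9589
  Σ                    783.1510     5,269.4930
P = 783.1510; Macaulay duration = 5,269.4930 / 783.1510 = 6.72858 years.
Modified duration = D_Mac / (1 + y) = 6.72858 / 1.102 = 6.10579 years.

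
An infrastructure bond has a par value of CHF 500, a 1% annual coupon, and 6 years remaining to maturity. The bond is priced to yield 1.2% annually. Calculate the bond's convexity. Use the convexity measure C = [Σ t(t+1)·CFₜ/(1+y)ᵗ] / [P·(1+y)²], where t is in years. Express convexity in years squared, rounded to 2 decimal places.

With y = 0.012:
  t   CF        PV=CF/(1+0.012)^t    t·PV        t(t+1)·PV
  1         5.00         4.9407         4.9407           9.8814
  2         5.00         4.8821         9.7643          29.2928
  3         5.00         4.8242        14.4727          57.8908
  4         5.00         4.7670        19.0681          95.3406
  5         5.00         4.7105        23.5525         141.3151
  6       505.00       470.1195     2,820.7172      19,745.0207
  Σ                    494.2441     2,892.5156      20,078.7415
P = 494.2441.
Convexity = Σ t(t+1)·PV / [P·(1+y)²] = 20,078.7415 / (494.2441 × 1.024144) = 39.66742.

39.67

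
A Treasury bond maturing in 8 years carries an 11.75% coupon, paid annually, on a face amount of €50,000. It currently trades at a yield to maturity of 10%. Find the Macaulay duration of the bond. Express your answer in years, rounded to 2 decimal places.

Periodic yield y = 0.1. Discount each cash flow and weight by its year:
  t   CF        PV=CF/(1+0.1)^t    t·PV
  1     5,875.00     5,340.9091     5,340.9091
  2     5,875.00     4,855.3719     9,710.7438
  3     5,875.00     4,413.9745    13,241.9234
  4     5,875.00     4,012.7041    16,050.8162
  5     5,875.00     3,647.9128    18,239.5639
  6     5,875.00     3,316.2843    19,897.7060
  7     5,875.00     3,014.8039    21,103.6276
  8    55,875.00    26,066.0999   208,528.7990
  Σ                 54,668.0604   312,114.0889
Price P = Σ PV = 54,668.0604.
Macaulay duration = Σ(t·PV) / P = 312,114.0889 / 54,668.0604 = 5.70926 years.

5.71 years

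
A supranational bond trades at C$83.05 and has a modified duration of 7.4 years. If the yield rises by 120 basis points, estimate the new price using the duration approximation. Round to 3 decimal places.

C$75.675

Duration approximation: ΔP/P ≈ -D_mod · Δy = -7.4 × (+0.012) = -0.088800.
New price ≈ 83.05 × (1 - 0.088800) = 75.67516.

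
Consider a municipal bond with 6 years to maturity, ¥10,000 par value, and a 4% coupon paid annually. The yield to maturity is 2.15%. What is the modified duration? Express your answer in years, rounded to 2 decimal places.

5.37 years

Periodic yield y = 0.0215. First find Macaulay duration:
  t   CF        PV=CF/(1+0.0215)^t    t·PV
  1       400.00       391.5810       391.5810
  2       400.00       383.3392       766.6784
  3       400.00       375.2709     1,125.8127
  4       400.00       367.3724     1,469.4895
  5       400.00       359.6401     1,798.2006
  6    10,400.00     9,153.8357    54,923.0142
  Σ                 11,031.0393    60,474.7765
P = 11,031.0393; Macaulay duration = 60,474.7765 / 11,031.0393 = 5.48224 years.
Modified duration = D_Mac / (1 + y) = 5.48224 / 1.0215 = 5.36685 years.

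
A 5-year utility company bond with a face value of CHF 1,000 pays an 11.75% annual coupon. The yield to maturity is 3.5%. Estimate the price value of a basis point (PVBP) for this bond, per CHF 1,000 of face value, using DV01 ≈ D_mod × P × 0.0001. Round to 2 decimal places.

Periodic yield y = 0.035.
  t   CF        PV=CF/(1+0.035)^t    t·PV
  1       117.50       113.5266       113.5266
  2       117.50       109.6875       219.3750
  3       117.50       105.9783       317.9348
  4       117.50       102.3945       409.5778
  5     1,117.50       940.9050     4,704.5251
  Σ                  1,372.4918     5,764.9393
P = 1,372.4918; D_Mac = 4.20035 yrs; D_mod = 4.05830 yrs.
DV01 ≈ 4.05830 × 1,372.4918 × 0.0001 = 0.556999.

CHF 0.56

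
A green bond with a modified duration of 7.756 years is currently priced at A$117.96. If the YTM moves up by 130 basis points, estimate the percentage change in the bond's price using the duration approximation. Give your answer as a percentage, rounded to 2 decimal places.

Duration approximation: ΔP/P ≈ -D_mod · Δy = -7.756 × (+0.013) = -0.100828.
As a percentage: -10.0828%.

-10.08%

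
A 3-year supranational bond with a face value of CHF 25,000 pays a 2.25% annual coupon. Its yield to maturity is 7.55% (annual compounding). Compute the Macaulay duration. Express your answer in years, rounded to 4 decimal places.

2.9289 years

Periodic yield y = 0.0755. Discount each cash flow and weight by its year:
  t   CF        PV=CF/(1+0.0755)^t    t·PV
  1       562.50       523.0126       523.0126
  2       562.50       486.2971       972.5942
  3    25,562.50    20,548.1194    61,644.3583
  Σ                 21,557.4291    63,139.9651
Price P = Σ PV = 21,557.4291.
Macaulay duration = Σ(t·PV) / P = 63,139.9651 / 21,557.4291 = 2.92892 years.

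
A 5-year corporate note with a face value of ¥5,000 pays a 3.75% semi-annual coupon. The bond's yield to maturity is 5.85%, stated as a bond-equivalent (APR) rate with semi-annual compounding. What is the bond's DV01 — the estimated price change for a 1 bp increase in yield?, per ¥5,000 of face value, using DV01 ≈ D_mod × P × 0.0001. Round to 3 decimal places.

Periodic yield y = 0.02925.
  t   CF        PV=CF/(1+0.02925)^t    t·PV
  1        93.75        91.0857        91.0857
  2        93.75        88.4972       176.9944
  3        93.75        85.9822       257.9467
  4        93.75        83.5387       334.1548
  5        93.75        81.1646       405.8232
  6        93.75        78.8580       473.1483
  7        93.75        76.6170       536.3190
  8        93.75        74.4396       595.5171
  9        93.75        72.3242       650.9174
  10    5,093.75     3,817.9380    38,179.3798
  Σ                  4,550.4453    41,701.2865
P = 4,550.4453; D_Mac = 9.16422 half-year periods = 4.58211 yrs; D_mod = 4.45189 yrs.
DV01 ≈ 4.45189 × 4,550.4453 × 0.0001 = 2.025809.

¥2.026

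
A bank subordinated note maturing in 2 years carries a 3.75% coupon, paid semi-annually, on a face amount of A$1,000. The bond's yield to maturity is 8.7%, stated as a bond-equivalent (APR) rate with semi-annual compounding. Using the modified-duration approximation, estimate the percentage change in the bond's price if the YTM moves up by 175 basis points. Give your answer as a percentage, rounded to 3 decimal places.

-3.258%

Periodic yield y = 0.0435. Modified duration first:
  t   CF        PV=CF/(1+0.0435)^t    t·PV
  1        18.75        17.9684        17.9684
  2        18.75        17.2193        34.4387
  3        18.75        16.5015        49.5046
  4     1,018.75       859.2070     3,436.8280
  Σ                    910.8962     3,538.7396
P = 910.8962; D_Mac = 3.88490 half-year periods = 1.94245 yrs; D_mod = 1.94245/(1+0.0435) = 1.86148 yrs.
ΔP/P ≈ -D_mod · Δy = -1.86148 × (+0.0175) = -0.032576 = -3.2576%.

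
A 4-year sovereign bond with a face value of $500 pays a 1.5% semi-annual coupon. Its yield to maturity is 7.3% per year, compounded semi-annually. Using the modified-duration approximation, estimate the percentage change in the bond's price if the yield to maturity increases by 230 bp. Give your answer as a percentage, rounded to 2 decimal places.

Periodic yield y = 0.0365. Modified duration first:
  t   CF        PV=CF/(1+0.0365)^t    t·PV
  1         3.75         3.6179         3.6179
  2         3.75         3.4905         6.9811
  3         3.75         3.3676        10.1029
  4         3.75         3.2490        12.9961
  5         3.75         3.1346        15.6731
  6         3.75         3.0242        18.1454
  7         3.75         2.9177        20.4242
  8       503.75       378.1470     3,025.1756
  Σ                    400.9487     3,113.1163
P = 400.9487; D_Mac = 7.76438 half-year periods = 3.88219 yrs; D_mod = 3.88219/(1+0.0365) = 3.74548 yrs.
ΔP/P ≈ -D_mod · Δy = -3.74548 × (+0.023) = -0.086146 = -8.6146%.

-8.61%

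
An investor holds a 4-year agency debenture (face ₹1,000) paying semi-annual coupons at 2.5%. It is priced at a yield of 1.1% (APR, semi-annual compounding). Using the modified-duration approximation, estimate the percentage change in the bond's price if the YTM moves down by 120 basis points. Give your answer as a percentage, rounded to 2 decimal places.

+4.58%

Periodic yield y = 0.0055. Modified duration first:
  t   CF        PV=CF/(1+0.0055)^t    t·PV
  1        12.50        12.4316        12.4316
  2        12.50        12.3636        24.7273
  3        12.50        12.2960        36.8880
  4        12.50        12.2287        48.9150
  5        12.50        12.1618        60.8092
  6        12.50        12.0953        72.5720
  7        12.50        12.0292        84.2042
  8     1,012.50       969.0327     7,752.2616
  Σ                  1,054.6390     8,092.8088
P = 1,054.6390; D_Mac = 7.67353 half-year periods = 3.83677 yrs; D_mod = 3.83677/(1+0.0055) = 3.81578 yrs.
ΔP/P ≈ -D_mod · Δy = -3.81578 × (-0.012) = +0.045789 = +4.5789%.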